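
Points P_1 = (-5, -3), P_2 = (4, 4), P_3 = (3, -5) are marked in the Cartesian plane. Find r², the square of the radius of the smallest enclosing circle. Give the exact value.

Side lengths²: P_1P_2² = 130, P_1P_3² = 68, P_2P_3² = 82.
Since P_1P_2² = 130 < 82 + 68 = 150, the triangle is acute, so the smallest enclosing circle is the circumcircle.
Circumcentre = (-1/37, -4/37), r² = 45305/1369.

45305/1369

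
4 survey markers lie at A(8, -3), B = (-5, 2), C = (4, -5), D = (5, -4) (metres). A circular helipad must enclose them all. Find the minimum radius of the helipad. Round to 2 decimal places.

A smallest enclosing disk is always determined by at most three of the input points on its boundary.
The farthest pair is A–B with squared distance 194. The circle on this segment as diameter has centre (1.5, -0.5) and r² = 194/4 = 48.5.
Check C: distance² to centre = 26.5 ≤ 48.5, so it lies inside.
All remaining points lie in this disk, and no smaller disk contains both endpoints, so this is the minimum enclosing circle.
r = √(48.5) ≈ 6.96.

6.96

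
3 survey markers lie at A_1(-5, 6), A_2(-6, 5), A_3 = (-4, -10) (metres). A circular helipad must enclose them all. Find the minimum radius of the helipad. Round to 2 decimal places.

Side lengths²: A_1A_2² = 2, A_1A_3² = 257, A_2A_3² = 229.
Since A_1A_3² = 257 ≥ 229 + 2 = 231, the angle opposite A_1A_3 is not acute, so the smallest enclosing circle has A_1A_3 as diameter.
Centre = midpoint of A_1A_3 = (-4.5, -2), r² = 257/4 = 64.25.
r = √(64.25) ≈ 8.02.

8.02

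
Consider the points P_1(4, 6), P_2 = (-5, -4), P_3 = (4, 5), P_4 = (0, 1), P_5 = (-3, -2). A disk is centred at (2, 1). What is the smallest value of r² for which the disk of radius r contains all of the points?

The required radius is the distance from (2, 1) to the farthest point.
Squared distances: 29, 74, 20, 4, 34.
Maximum is 74, attained at P_2.

74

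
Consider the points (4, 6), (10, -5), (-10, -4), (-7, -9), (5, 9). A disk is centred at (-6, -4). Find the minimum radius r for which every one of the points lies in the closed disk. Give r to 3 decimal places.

The required radius is the distance from (-6, -4) to the farthest point.
Squared distances: 200, 257, 16, 26, 290.
Maximum is 290, attained at (5, 9).
r = √290 ≈ 17.029.

17.029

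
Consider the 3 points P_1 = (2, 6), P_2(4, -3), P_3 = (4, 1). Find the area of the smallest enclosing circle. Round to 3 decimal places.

66.759

Side lengths²: P_1P_2² = 85, P_1P_3² = 29, P_2P_3² = 16.
Since P_1P_2² = 85 ≥ 29 + 16 = 45, the angle opposite P_1P_2 is not acute, so the smallest enclosing circle has P_1P_2 as diameter.
Centre = midpoint of P_1P_2 = (3, 1.5), r² = 85/4 = 21.25.
Area = π·r² = π·21.25 ≈ 66.759.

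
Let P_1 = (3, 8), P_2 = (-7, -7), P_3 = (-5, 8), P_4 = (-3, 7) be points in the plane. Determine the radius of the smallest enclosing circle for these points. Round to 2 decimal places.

By Welzl's lemma the MEC is supported by two points (diametrically opposite) or three points (on a circumcircle).
The farthest pair is P_1–P_2 with squared distance 325. The circle on this segment as diameter has centre (-2, 0.5) and r² = 325/4 = 81.25.
Check P_3: distance² to centre = 65.25 ≤ 81.25, so it lies inside.
All remaining points lie in this disk, and no smaller disk contains both endpoints, so this is the minimum enclosing circle.
r = √(81.25) ≈ 9.01.

9.01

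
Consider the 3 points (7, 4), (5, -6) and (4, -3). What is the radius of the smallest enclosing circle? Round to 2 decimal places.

Call the three points A, B, C in the order given.
Side lengths²: AB² = 104, AC² = 58, BC² = 10.
Since AB² = 104 ≥ 58 + 10 = 68, the angle opposite AB is not acute, so the smallest enclosing circle has AB as diameter.
Centre = midpoint of AB = (6, -1), r² = 104/4 = 26.
r = √26 ≈ 5.10.

5.10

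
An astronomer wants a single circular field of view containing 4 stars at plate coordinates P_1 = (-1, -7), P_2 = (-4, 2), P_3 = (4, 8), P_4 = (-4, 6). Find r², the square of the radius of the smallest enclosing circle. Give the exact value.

The farthest pair is P_1–P_3 with squared distance 250. The circle on this segment as diameter has centre (1.5, 0.5) and r² = 250/4 = 62.5.
Check P_2: distance² to centre = 32.5 ≤ 62.5, so it lies inside.
All remaining points lie in this disk, and no smaller disk contains both endpoints, so this is the minimum enclosing circle.

62.5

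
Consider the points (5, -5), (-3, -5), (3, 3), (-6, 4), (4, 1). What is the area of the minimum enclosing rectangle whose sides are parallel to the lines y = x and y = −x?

In coordinates u = x + y, v = x − y the rectangle is axis-aligned; the map (x,y)→(u,v) scales areas by 2.
u-values: 0, -8, 6, -2, 5; range = 6 − (-8) = 14.
v-values: 10, 2, 0, -10, 3; range = 10 − (-10) = 20.
Area = (14 × 20) / 2 = 140.

140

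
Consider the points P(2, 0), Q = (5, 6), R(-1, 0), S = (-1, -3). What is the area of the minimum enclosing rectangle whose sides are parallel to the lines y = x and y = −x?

22.5

In coordinates u = x + y, v = x − y the rectangle is axis-aligned; the map (x,y)→(u,v) scales areas by 2.
u-values: 2, 11, -1, -4; range = 11 − (-4) = 15.
v-values: 2, -1, -1, 2; range = 2 − (-1) = 3.
Area = (15 × 3) / 2 = 22.5.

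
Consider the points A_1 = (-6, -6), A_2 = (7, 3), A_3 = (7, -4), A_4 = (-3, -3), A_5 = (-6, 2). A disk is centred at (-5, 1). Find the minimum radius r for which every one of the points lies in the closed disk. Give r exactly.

The required radius is the distance from (-5, 1) to the farthest point.
Squared distances: 50, 148, 169, 20, 2.
Maximum is 169, attained at A_3.
r = √169 = 13.

13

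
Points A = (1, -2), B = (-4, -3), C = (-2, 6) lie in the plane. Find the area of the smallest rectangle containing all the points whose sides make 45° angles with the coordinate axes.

60.5

In coordinates u = x + y, v = x − y the rectangle is axis-aligned; the map (x,y)→(u,v) scales areas by 2.
u-values: -1, -7, 4; range = 4 − (-7) = 11.
v-values: 3, -1, -8; range = 3 − (-8) = 11.
Area = (11 × 11) / 2 = 60.5.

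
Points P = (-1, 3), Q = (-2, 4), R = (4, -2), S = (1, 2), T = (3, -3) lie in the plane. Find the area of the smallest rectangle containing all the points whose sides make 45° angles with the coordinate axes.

18

In coordinates u = x + y, v = x − y the rectangle is axis-aligned; the map (x,y)→(u,v) scales areas by 2.
u-values: 2, 2, 2, 3, 0; range = 3 − 0 = 3.
v-values: -4, -6, 6, -1, 6; range = 6 − (-6) = 12.
Area = (3 × 12) / 2 = 18.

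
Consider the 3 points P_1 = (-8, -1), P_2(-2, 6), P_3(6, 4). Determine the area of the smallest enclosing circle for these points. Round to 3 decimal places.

Side lengths²: P_1P_2² = 85, P_1P_3² = 221, P_2P_3² = 68.
Since P_1P_3² = 221 ≥ 85 + 68 = 153, the angle opposite P_1P_3 is not acute, so the smallest enclosing circle has P_1P_3 as diameter.
Centre = midpoint of P_1P_3 = (-1, 1.5), r² = 221/4 = 55.25.
Area = π·r² = π·55.25 ≈ 173.573.

173.573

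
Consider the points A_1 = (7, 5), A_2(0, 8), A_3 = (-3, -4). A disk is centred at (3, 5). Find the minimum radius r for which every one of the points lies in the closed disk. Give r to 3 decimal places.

10.817

The required radius is the distance from (3, 5) to the farthest point.
Squared distances: 16, 18, 117.
Maximum is 117, attained at A_3.
r = √117 ≈ 10.817.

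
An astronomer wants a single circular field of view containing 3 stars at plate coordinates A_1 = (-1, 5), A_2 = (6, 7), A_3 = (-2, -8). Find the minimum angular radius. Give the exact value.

8.5

Side lengths²: A_1A_2² = 53, A_1A_3² = 170, A_2A_3² = 289.
Since A_2A_3² = 289 ≥ 170 + 53 = 223, the angle opposite A_2A_3 is not acute, so the smallest enclosing circle has A_2A_3 as diameter.
Centre = midpoint of A_2A_3 = (2, -0.5), r² = 289/4 = 72.25.
r = √(72.25) = 8.5.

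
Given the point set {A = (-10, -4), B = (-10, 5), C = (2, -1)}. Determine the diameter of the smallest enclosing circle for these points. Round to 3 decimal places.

13.829

Side lengths²: AB² = 81, AC² = 153, BC² = 180.
Since BC² = 180 < 153 + 81 = 234, the triangle is acute, so the smallest enclosing circle is the circumcircle.
Circumcentre = (-4.75, 0.5), r² = 47.8125.
Diameter = 2r = 2√(47.8125) ≈ 13.829.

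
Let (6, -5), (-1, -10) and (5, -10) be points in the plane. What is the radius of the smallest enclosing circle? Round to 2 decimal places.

4.30

Call the three points A, B, C in the order given.
Side lengths²: AB² = 74, AC² = 26, BC² = 36.
Since AB² = 74 ≥ 36 + 26 = 62, the angle opposite AB is not acute, so the smallest enclosing circle has AB as diameter.
Centre = midpoint of AB = (2.5, -7.5), r² = 74/4 = 18.5.
r = √(18.5) ≈ 4.30.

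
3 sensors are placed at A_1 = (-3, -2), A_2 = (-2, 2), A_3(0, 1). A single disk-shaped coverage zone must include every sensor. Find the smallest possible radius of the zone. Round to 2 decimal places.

2.17

Side lengths²: A_1A_2² = 17, A_1A_3² = 18, A_2A_3² = 5.
Since A_1A_3² = 18 < 17 + 5 = 22, the triangle is acute, so the smallest enclosing circle is the circumcircle.
Circumcentre = (-11/6, -1/6), r² = 85/18.
r = √(85/18) ≈ 2.17.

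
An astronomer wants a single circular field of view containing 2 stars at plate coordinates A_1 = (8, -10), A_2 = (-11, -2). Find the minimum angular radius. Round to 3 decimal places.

10.308

The smallest circle enclosing two points has them as diameter endpoints.
Centre = midpoint = (-1.5, -6); r² = |A_1A_2|²/4 = 425/4 = 106.25.
r = √(106.25) ≈ 10.308.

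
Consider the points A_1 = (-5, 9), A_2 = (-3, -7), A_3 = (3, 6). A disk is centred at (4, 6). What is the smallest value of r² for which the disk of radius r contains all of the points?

The required radius is the distance from (4, 6) to the farthest point.
Squared distances: 90, 218, 1.
Maximum is 218, attained at A_2.

218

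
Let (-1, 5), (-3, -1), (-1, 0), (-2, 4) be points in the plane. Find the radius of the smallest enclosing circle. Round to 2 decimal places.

A smallest enclosing disk is always determined by at most three of the input points on its boundary.
The farthest pair is (-1, 5)–(-3, -1) with squared distance 40. The circle on this segment as diameter has centre (-2, 2) and r² = 40/4 = 10.
Check (-1, 0): distance² to centre = 5 ≤ 10, so it lies inside.
All remaining points lie in this disk, and no smaller disk contains both endpoints, so this is the minimum enclosing circle.
r = √10 ≈ 3.16.

3.16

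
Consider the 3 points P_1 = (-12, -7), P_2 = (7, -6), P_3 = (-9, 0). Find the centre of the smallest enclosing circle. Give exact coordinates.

Side lengths²: P_1P_2² = 362, P_1P_3² = 58, P_2P_3² = 292.
Since P_1P_2² = 362 ≥ 292 + 58 = 350, the angle opposite P_1P_2 is not acute, so the smallest enclosing circle has P_1P_2 as diameter.
Centre = midpoint of P_1P_2 = (-2.5, -6.5), r² = 362/4 = 90.5.
Centre = (-2.5, -6.5).

(-2.5, -6.5)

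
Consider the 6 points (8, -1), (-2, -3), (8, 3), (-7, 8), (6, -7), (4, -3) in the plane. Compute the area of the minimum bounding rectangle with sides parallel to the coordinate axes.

225

x ranges over [-7, 8], width 15.
y ranges over [-7, 8], height 15.
Area = 15 × 15 = 225.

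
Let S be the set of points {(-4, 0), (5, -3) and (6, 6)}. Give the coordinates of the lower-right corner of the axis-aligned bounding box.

(6, -3)

x-range [-4, 6], y-range [-3, 6].
The lower-right corner is (6, -3).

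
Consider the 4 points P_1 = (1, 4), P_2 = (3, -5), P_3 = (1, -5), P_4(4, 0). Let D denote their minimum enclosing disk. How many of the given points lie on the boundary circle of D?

3

By Welzl's lemma the MEC is supported by two points (diametrically opposite) or three points (on a circumcircle).
The farthest pair is P_1–P_2 with squared distance 85. The circle on this segment as diameter has centre (2, -0.5) and r² = 85/4 = 21.25.
Check P_3: distance² to centre = 21.25 ≤ 21.25, so it lies inside.
All remaining points lie in this disk, and no smaller disk contains both endpoints, so this is the minimum enclosing circle.
The points at distance exactly r from the centre are P_1, P_2, P_3 — 3 points.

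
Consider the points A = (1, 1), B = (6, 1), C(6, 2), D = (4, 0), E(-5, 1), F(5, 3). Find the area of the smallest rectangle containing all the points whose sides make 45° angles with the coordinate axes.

66

In coordinates u = x + y, v = x − y the rectangle is axis-aligned; the map (x,y)→(u,v) scales areas by 2.
u-values: 2, 7, 8, 4, -4, 8; range = 8 − (-4) = 12.
v-values: 0, 5, 4, 4, -6, 2; range = 5 − (-6) = 11.
Area = (12 × 11) / 2 = 66.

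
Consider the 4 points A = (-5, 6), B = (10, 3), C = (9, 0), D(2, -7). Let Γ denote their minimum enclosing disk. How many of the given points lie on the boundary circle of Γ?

By Welzl's lemma the MEC is supported by two points (diametrically opposite) or three points (on a circumcircle).
The minimum enclosing circle is determined by three boundary points: A, B, D.
Their circumcentre is (54/29, 38/29) with r² = 58097/841.
The farthest remaining point C is at distance² 44293/841 ≤ 58097/841.
The points at distance exactly r from the centre are A, B, D — 3 points.

3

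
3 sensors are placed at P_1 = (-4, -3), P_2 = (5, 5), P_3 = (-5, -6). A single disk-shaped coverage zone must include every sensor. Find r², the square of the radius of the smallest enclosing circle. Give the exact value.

55.25

Side lengths²: P_1P_2² = 145, P_1P_3² = 10, P_2P_3² = 221.
Since P_2P_3² = 221 ≥ 145 + 10 = 155, the angle opposite P_2P_3 is not acute, so the smallest enclosing circle has P_2P_3 as diameter.
Centre = midpoint of P_2P_3 = (0, -0.5), r² = 221/4 = 55.25.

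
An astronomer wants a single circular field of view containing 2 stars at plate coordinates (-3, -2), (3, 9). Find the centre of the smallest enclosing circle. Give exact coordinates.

The smallest circle enclosing two points has them as diameter endpoints.
Centre = midpoint = (0, 3.5); r² = |(-3, -2)−(3, 9)|²/4 = 157/4 = 39.25.
Centre = (0, 3.5).

(0, 3.5)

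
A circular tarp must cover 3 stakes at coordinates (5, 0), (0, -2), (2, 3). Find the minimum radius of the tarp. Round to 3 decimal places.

Call the three points A, B, C in the order given.
Side lengths²: AB² = 29, AC² = 18, BC² = 29.
Since BC² = 29 < 29 + 18 = 47, the triangle is acute, so the smallest enclosing circle is the circumcircle.
Circumcentre = (29/14, 1/14), r² = 841/98.
r = √(841/98) ≈ 2.929.

2.929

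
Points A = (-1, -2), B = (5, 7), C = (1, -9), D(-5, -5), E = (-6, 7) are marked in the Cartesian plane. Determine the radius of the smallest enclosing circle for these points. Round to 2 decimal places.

9.00

The minimum enclosing circle of a finite set is fixed by two of the points (as a diameter) or three (as a circumcircle).
The minimum enclosing circle is determined by three boundary points: B, C, E.
Their circumcentre is (-0.5, -0.125) with r² = 81.015625.
The farthest remaining point D is at distance² 44.015625 ≤ 81.015625.
r = √(81.015625) ≈ 9.00.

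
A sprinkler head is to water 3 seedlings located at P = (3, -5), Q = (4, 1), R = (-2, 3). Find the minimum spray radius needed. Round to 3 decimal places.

4.717

Side lengths²: PQ² = 37, PR² = 89, QR² = 40.
Since PR² = 89 ≥ 40 + 37 = 77, the angle opposite PR is not acute, so the smallest enclosing circle has PR as diameter.
Centre = midpoint of PR = (0.5, -1), r² = 89/4 = 22.25.
r = √(22.25) ≈ 4.717.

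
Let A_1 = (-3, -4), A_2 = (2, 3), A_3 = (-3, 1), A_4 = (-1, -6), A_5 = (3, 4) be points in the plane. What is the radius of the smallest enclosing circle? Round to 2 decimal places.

5.39

The minimum enclosing circle of a finite set is fixed by two of the points (as a diameter) or three (as a circumcircle).
The farthest pair is A_4–A_5 with squared distance 116. The circle on this segment as diameter has centre (1, -1) and r² = 116/4 = 29.
Check A_1: distance² to centre = 25 ≤ 29, so it lies inside.
All remaining points lie in this disk, and no smaller disk contains both endpoints, so this is the minimum enclosing circle.
r = √29 ≈ 5.39.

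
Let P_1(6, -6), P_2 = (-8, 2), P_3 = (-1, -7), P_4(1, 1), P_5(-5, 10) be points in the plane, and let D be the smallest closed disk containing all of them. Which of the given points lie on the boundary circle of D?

P_1, P_5

A smallest enclosing disk is always determined by at most three of the input points on its boundary.
The farthest pair is P_1–P_5 with squared distance 377. The circle on this segment as diameter has centre (0.5, 2) and r² = 377/4 = 94.25.
Check P_2: distance² to centre = 72.25 ≤ 94.25, so it lies inside.
All remaining points lie in this disk, and no smaller disk contains both endpoints, so this is the minimum enclosing circle.
The points at distance exactly r from the centre are P_1, P_5 — 2 points.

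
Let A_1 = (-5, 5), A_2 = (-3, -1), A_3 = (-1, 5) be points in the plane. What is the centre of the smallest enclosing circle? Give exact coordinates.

Side lengths²: A_1A_2² = 40, A_1A_3² = 16, A_2A_3² = 40.
Since A_2A_3² = 40 < 40 + 16 = 56, the triangle is acute, so the smallest enclosing circle is the circumcircle.
Circumcentre = (-3, 7/3), r² = 100/9.
Centre = (-3, 7/3).

(-3, 7/3)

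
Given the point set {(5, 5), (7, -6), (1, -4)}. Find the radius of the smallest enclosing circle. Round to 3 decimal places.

5.616

Call the three points A, B, C in the order given.
Side lengths²: AB² = 125, AC² = 97, BC² = 40.
Since AB² = 125 < 97 + 40 = 137, the triangle is acute, so the smallest enclosing circle is the circumcircle.
Circumcentre = (339/62, -37/62), r² = 60625/1922.
r = √(60625/1922) ≈ 5.616.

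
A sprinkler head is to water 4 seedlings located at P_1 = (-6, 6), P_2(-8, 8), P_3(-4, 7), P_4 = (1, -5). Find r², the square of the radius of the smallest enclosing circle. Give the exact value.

By Welzl's lemma the MEC is supported by two points (diametrically opposite) or three points (on a circumcircle).
The farthest pair is P_2–P_4 with squared distance 250. The circle on this segment as diameter has centre (-3.5, 1.5) and r² = 250/4 = 62.5.
Check P_1: distance² to centre = 26.5 ≤ 62.5, so it lies inside.
All remaining points lie in this disk, and no smaller disk contains both endpoints, so this is the minimum enclosing circle.

62.5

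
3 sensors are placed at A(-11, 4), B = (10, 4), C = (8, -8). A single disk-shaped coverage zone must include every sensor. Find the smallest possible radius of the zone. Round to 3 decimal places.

Side lengths²: AB² = 441, AC² = 505, BC² = 148.
Since AC² = 505 < 441 + 148 = 589, the triangle is acute, so the smallest enclosing circle is the circumcircle.
Circumcentre = (-0.5, -5/12), r² = 18685/144.
r = √(18685/144) ≈ 11.391.

11.391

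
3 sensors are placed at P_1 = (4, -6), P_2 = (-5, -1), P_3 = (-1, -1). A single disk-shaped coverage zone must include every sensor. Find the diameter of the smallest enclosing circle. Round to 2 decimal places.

Side lengths²: P_1P_2² = 106, P_1P_3² = 50, P_2P_3² = 16.
Since P_1P_2² = 106 ≥ 50 + 16 = 66, the angle opposite P_1P_2 is not acute, so the smallest enclosing circle has P_1P_2 as diameter.
Centre = midpoint of P_1P_2 = (-0.5, -3.5), r² = 106/4 = 26.5.
Diameter = 2r = 2√(26.5) ≈ 10.30.

10.30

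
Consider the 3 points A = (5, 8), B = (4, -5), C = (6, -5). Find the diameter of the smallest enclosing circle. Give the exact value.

170/13

Side lengths²: AB² = 170, AC² = 170, BC² = 4.
Since AC² = 170 < 170 + 4 = 174, the triangle is acute, so the smallest enclosing circle is the circumcircle.
Circumcentre = (5, 19/13), r² = 7225/169.
Diameter = 2r = 2√(7225/169) = 170/13.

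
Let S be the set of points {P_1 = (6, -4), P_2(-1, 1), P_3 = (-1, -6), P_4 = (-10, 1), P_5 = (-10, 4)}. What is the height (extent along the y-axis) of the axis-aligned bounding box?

10

max y = 4, min y = -6, so height = 10.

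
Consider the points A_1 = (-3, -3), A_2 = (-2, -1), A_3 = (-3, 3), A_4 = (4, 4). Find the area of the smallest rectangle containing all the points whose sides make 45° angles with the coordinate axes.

In coordinates u = x + y, v = x − y the rectangle is axis-aligned; the map (x,y)→(u,v) scales areas by 2.
u-values: -6, -3, 0, 8; range = 8 − (-6) = 14.
v-values: 0, -1, -6, 0; range = 0 − (-6) = 6.
Area = (14 × 6) / 2 = 42.

42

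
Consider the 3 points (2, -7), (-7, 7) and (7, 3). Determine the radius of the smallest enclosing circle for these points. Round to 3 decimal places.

Call the three points A, B, C in the order given.
Side lengths²: AB² = 277, AC² = 125, BC² = 212.
Since AB² = 277 < 212 + 125 = 337, the triangle is acute, so the smallest enclosing circle is the circumcircle.
Circumcentre = (-1.1875, 0.84375), r² = 71.6845703125.
r = √(71.6845703125) ≈ 8.467.

8.467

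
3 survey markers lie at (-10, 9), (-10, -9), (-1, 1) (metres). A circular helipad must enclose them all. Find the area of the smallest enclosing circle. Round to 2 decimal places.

Call the three points A, B, C in the order given.
Side lengths²: AB² = 324, AC² = 145, BC² = 181.
Since AB² = 324 < 181 + 145 = 326, the triangle is acute, so the smallest enclosing circle is the circumcircle.
Circumcentre = (-179/18, 0), r² = 26245/324.
Area = π·r² = π·26245/324 ≈ 254.48.

254.48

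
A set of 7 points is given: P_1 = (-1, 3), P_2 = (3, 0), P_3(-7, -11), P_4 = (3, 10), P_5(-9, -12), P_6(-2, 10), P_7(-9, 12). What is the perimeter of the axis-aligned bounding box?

72

Width = max x − min x = 3 − (-9) = 12.
Height = max y − min y = 12 − (-12) = 24.
Perimeter = 2(12 + 24) = 72.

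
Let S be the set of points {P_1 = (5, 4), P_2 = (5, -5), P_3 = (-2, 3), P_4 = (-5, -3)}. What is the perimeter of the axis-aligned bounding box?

38

Width = max x − min x = 5 − (-5) = 10.
Height = max y − min y = 4 − (-5) = 9.
Perimeter = 2(10 + 9) = 38.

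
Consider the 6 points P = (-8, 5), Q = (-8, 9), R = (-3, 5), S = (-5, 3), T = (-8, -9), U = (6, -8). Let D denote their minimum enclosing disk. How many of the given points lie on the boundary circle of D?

3

A smallest enclosing disk is always determined by at most three of the input points on its boundary.
The minimum enclosing circle is determined by three boundary points: Q, T, U.
Their circumcentre is (-45/28, 0) with r² = 95545/784.
The farthest remaining point P is at distance² 51641/784 ≤ 95545/784.
The points at distance exactly r from the centre are Q, T, U — 3 points.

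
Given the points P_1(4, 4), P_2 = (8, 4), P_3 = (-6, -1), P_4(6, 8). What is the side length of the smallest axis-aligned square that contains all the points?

14

The bounding box has width 14 and height 9.
An axis-aligned square enclosing the set must have side ≥ max(width, height).
So the minimum side is max(14, 9) = 14.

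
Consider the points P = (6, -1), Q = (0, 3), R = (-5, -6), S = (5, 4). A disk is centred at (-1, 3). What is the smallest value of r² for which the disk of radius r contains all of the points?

97

The required radius is the distance from (-1, 3) to the farthest point.
Squared distances: 65, 1, 97, 37.
Maximum is 97, attained at R.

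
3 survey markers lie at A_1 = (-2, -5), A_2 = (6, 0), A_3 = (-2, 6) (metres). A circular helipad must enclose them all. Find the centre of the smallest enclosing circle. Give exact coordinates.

Side lengths²: A_1A_2² = 89, A_1A_3² = 121, A_2A_3² = 100.
Since A_1A_3² = 121 < 100 + 89 = 189, the triangle is acute, so the smallest enclosing circle is the circumcircle.
Circumcentre = (0.125, 0.5), r² = 34.765625.
Centre = (0.125, 0.5).

(0.125, 0.5)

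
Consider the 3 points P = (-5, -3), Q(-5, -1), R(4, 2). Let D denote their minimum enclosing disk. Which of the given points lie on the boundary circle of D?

Side lengths²: PQ² = 4, PR² = 106, QR² = 90.
Since PR² = 106 ≥ 90 + 4 = 94, the angle opposite PR is not acute, so the smallest enclosing circle has PR as diameter.
Centre = midpoint of PR = (-0.5, -0.5), r² = 106/4 = 26.5.
The points at distance exactly r from the centre are P, R — 2 points.

P, R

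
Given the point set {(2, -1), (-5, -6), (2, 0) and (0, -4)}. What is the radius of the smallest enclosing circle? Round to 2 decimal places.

4.61

The farthest pair is (-5, -6)–(2, 0) with squared distance 85. The circle on this segment as diameter has centre (-1.5, -3) and r² = 85/4 = 21.25.
Check (2, -1): distance² to centre = 16.25 ≤ 21.25, so it lies inside.
All remaining points lie in this disk, and no smaller disk contains both endpoints, so this is the minimum enclosing circle.
r = √(21.25) ≈ 4.61.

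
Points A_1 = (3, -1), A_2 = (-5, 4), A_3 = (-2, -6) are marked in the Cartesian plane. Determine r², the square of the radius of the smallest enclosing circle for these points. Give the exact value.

9701/338

Side lengths²: A_1A_2² = 89, A_1A_3² = 50, A_2A_3² = 109.
Since A_2A_3² = 109 < 89 + 50 = 139, the triangle is acute, so the smallest enclosing circle is the circumcircle.
Circumcentre = (-61/26, -17/26), r² = 9701/338.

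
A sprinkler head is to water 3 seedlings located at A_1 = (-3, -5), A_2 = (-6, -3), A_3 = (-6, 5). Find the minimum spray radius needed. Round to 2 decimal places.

Side lengths²: A_1A_2² = 13, A_1A_3² = 109, A_2A_3² = 64.
Since A_1A_3² = 109 ≥ 64 + 13 = 77, the angle opposite A_1A_3 is not acute, so the smallest enclosing circle has A_1A_3 as diameter.
Centre = midpoint of A_1A_3 = (-4.5, 0), r² = 109/4 = 27.25.
r = √(27.25) ≈ 5.22.

5.22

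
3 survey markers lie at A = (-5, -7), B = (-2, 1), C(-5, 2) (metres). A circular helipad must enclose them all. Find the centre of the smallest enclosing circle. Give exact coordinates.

(-29/6, -2.5)

Side lengths²: AB² = 73, AC² = 81, BC² = 10.
Since AC² = 81 < 73 + 10 = 83, the triangle is acute, so the smallest enclosing circle is the circumcircle.
Circumcentre = (-29/6, -2.5), r² = 365/18.
Centre = (-29/6, -2.5).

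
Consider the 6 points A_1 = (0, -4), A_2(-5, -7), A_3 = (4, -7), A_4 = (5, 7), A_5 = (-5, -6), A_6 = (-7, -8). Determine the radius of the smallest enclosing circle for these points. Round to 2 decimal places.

The farthest pair is A_4–A_6 with squared distance 369. The circle on this segment as diameter has centre (-1, -0.5) and r² = 369/4 = 92.25.
Check A_1: distance² to centre = 13.25 ≤ 92.25, so it lies inside.
All remaining points lie in this disk, and no smaller disk contains both endpoints, so this is the minimum enclosing circle.
r = √(92.25) ≈ 9.60.

9.60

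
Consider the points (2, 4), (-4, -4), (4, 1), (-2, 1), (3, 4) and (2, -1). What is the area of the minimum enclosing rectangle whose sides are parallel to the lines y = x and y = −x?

In coordinates u = x + y, v = x − y the rectangle is axis-aligned; the map (x,y)→(u,v) scales areas by 2.
u-values: 6, -8, 5, -1, 7, 1; range = 7 − (-8) = 15.
v-values: -2, 0, 3, -3, -1, 3; range = 3 − (-3) = 6.
Area = (15 × 6) / 2 = 45.

45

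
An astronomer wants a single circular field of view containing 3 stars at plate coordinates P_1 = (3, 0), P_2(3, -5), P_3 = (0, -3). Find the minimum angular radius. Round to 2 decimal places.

2.55

Side lengths²: P_1P_2² = 25, P_1P_3² = 18, P_2P_3² = 13.
Since P_1P_2² = 25 < 18 + 13 = 31, the triangle is acute, so the smallest enclosing circle is the circumcircle.
Circumcentre = (2.5, -2.5), r² = 6.5.
r = √(6.5) ≈ 2.55.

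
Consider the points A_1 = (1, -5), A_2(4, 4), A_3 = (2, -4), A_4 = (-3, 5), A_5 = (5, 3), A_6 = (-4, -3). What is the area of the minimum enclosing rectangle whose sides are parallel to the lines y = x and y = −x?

In coordinates u = x + y, v = x − y the rectangle is axis-aligned; the map (x,y)→(u,v) scales areas by 2.
u-values: -4, 8, -2, 2, 8, -7; range = 8 − (-7) = 15.
v-values: 6, 0, 6, -8, 2, -1; range = 6 − (-8) = 14.
Area = (15 × 14) / 2 = 105.

105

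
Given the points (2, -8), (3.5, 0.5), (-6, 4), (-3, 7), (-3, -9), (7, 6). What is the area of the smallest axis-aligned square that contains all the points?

256

The bounding box has width 13 and height 16.
An axis-aligned square enclosing the set must have side ≥ max(width, height).
So the minimum side is max(13, 16) = 16.
Area = 16² = 256.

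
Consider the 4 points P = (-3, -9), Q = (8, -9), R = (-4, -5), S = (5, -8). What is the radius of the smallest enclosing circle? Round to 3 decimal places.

The farthest pair is Q–R with squared distance 160. The circle on this segment as diameter has centre (2, -7) and r² = 160/4 = 40.
Check P: distance² to centre = 29 ≤ 40, so it lies inside.
All remaining points lie in this disk, and no smaller disk contains both endpoints, so this is the minimum enclosing circle.
r = √40 ≈ 6.325.

6.325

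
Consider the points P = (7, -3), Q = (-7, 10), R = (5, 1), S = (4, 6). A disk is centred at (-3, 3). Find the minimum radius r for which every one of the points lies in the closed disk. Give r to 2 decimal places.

The required radius is the distance from (-3, 3) to the farthest point.
Squared distances: 136, 65, 68, 58.
Maximum is 136, attained at P.
r = √136 ≈ 11.66.

11.66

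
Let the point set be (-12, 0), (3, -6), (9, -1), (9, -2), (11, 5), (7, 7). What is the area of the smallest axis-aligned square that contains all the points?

The bounding box has width 23 and height 13.
An axis-aligned square enclosing the set must have side ≥ max(width, height).
So the minimum side is max(23, 13) = 23.
Area = 23² = 529.

529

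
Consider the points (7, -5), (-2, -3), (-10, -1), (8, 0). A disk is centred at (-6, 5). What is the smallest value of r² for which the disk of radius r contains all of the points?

269

The required radius is the distance from (-6, 5) to the farthest point.
Squared distances: 269, 80, 52, 221.
Maximum is 269, attained at (7, -5).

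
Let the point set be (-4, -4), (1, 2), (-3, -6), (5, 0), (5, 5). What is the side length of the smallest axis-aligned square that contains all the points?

11

The bounding box has width 9 and height 11.
An axis-aligned square enclosing the set must have side ≥ max(width, height).
So the minimum side is max(9, 11) = 11.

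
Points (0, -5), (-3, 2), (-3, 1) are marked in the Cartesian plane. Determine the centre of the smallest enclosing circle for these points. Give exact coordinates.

Call the three points A, B, C in the order given.
Side lengths²: AB² = 58, AC² = 45, BC² = 1.
Since AB² = 58 ≥ 45 + 1 = 46, the angle opposite AB is not acute, so the smallest enclosing circle has AB as diameter.
Centre = midpoint of AB = (-1.5, -1.5), r² = 58/4 = 14.5.
Centre = (-1.5, -1.5).

(-1.5, -1.5)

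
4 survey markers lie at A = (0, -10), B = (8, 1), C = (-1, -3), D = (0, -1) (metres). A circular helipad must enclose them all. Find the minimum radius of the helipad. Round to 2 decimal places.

The minimum enclosing circle of a finite set is fixed by two of the points (as a diameter) or three (as a circumcircle).
The farthest pair is A–B with squared distance 185. The circle on this segment as diameter has centre (4, -4.5) and r² = 185/4 = 46.25.
Check C: distance² to centre = 27.25 ≤ 46.25, so it lies inside.
All remaining points lie in this disk, and no smaller disk contains both endpoints, so this is the minimum enclosing circle.
r = √(46.25) ≈ 6.80.

6.80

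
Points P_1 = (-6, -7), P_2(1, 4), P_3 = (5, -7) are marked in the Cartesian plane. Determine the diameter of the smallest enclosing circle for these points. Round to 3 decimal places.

Side lengths²: P_1P_2² = 170, P_1P_3² = 121, P_2P_3² = 137.
Since P_1P_2² = 170 < 137 + 121 = 258, the triangle is acute, so the smallest enclosing circle is the circumcircle.
Circumcentre = (-0.5, -61/22), r² = 11645/242.
Diameter = 2r = 2√(11645/242) ≈ 13.874.

13.874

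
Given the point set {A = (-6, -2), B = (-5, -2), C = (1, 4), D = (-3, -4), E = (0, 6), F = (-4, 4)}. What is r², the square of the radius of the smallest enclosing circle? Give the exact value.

The minimum enclosing circle of a finite set is fixed by two of the points (as a diameter) or three (as a circumcircle).
The minimum enclosing circle is determined by three boundary points: A, D, E.
Their circumcentre is (-16/9, 13/12) with r² = 35425/1296.
The farthest remaining point B is at distance² 25777/1296 ≤ 35425/1296.

35425/1296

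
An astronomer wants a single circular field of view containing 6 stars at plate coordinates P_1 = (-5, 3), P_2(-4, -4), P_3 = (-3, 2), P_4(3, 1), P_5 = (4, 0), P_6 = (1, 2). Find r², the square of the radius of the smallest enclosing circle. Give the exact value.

25

The minimum enclosing circle is determined by three boundary points: P_1, P_2, P_5.
Their circumcentre is (-1, 0) with r² = 25.
The farthest remaining point P_4 is at distance² 17 ≤ 25.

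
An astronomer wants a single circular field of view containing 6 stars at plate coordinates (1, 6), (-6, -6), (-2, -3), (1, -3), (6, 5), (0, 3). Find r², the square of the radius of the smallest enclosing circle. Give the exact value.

The minimum enclosing circle of a finite set is fixed by two of the points (as a diameter) or three (as a circumcircle).
The farthest pair is (-6, -6)–(6, 5) with squared distance 265. The circle on this segment as diameter has centre (0, -0.5) and r² = 265/4 = 66.25.
Check (1, 6): distance² to centre = 43.25 ≤ 66.25, so it lies inside.
All remaining points lie in this disk, and no smaller disk contains both endpoints, so this is the minimum enclosing circle.

66.25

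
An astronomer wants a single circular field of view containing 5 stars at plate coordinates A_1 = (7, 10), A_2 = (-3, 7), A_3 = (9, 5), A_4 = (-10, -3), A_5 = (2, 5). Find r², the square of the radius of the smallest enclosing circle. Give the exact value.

114.5

The minimum enclosing circle of a finite set is fixed by two of the points (as a diameter) or three (as a circumcircle).
The farthest pair is A_1–A_4 with squared distance 458. The circle on this segment as diameter has centre (-1.5, 3.5) and r² = 458/4 = 114.5.
Check A_2: distance² to centre = 14.5 ≤ 114.5, so it lies inside.
All remaining points lie in this disk, and no smaller disk contains both endpoints, so this is the minimum enclosing circle.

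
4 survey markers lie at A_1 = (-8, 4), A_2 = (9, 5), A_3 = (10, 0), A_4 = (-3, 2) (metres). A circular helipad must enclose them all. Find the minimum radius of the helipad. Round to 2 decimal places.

A smallest enclosing disk is always determined by at most three of the input points on its boundary.
The farthest pair is A_1–A_3 with squared distance 340. The circle on this segment as diameter has centre (1, 2) and r² = 340/4 = 85.
Check A_2: distance² to centre = 73 ≤ 85, so it lies inside.
All remaining points lie in this disk, and no smaller disk contains both endpoints, so this is the minimum enclosing circle.
r = √85 ≈ 9.22.

9.22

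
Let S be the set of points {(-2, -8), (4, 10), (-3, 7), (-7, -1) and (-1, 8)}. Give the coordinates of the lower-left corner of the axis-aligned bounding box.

(-7, -8)

x-range [-7, 4], y-range [-8, 10].
The lower-left corner is (-7, -8).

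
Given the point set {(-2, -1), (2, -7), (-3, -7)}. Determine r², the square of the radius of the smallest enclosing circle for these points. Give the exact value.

Call the three points A, B, C in the order given.
Side lengths²: AB² = 52, AC² = 37, BC² = 25.
Since AB² = 52 < 37 + 25 = 62, the triangle is acute, so the smallest enclosing circle is the circumcircle.
Circumcentre = (-0.5, -13/3), r² = 481/36.

481/36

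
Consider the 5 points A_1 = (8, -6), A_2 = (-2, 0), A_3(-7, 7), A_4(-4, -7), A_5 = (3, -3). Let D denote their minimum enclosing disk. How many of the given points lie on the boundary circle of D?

The minimum enclosing circle of a finite set is fixed by two of the points (as a diameter) or three (as a circumcircle).
The farthest pair is A_1–A_3 with squared distance 394. The circle on this segment as diameter has centre (0.5, 0.5) and r² = 394/4 = 98.5.
Check A_2: distance² to centre = 6.5 ≤ 98.5, so it lies inside.
All remaining points lie in this disk, and no smaller disk contains both endpoints, so this is the minimum enclosing circle.
The points at distance exactly r from the centre are A_1, A_3 — 2 points.

2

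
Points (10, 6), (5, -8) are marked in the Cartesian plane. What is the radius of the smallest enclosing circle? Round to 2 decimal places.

7.43

The smallest circle enclosing two points has them as diameter endpoints.
Centre = midpoint = (7.5, -1); r² = |(10, 6)−(5, -8)|²/4 = 221/4 = 55.25.
r = √(55.25) ≈ 7.43.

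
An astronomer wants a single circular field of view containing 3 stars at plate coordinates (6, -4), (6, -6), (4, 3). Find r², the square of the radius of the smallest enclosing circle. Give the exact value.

21.25

Call the three points A, B, C in the order given.
Side lengths²: AB² = 4, AC² = 53, BC² = 85.
Since BC² = 85 ≥ 53 + 4 = 57, the angle opposite BC is not acute, so the smallest enclosing circle has BC as diameter.
Centre = midpoint of BC = (5, -1.5), r² = 85/4 = 21.25.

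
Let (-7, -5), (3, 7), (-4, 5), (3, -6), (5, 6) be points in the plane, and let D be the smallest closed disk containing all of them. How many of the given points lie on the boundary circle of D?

2

By Welzl's lemma the MEC is supported by two points (diametrically opposite) or three points (on a circumcircle).
The farthest pair is (-7, -5)–(5, 6) with squared distance 265. The circle on this segment as diameter has centre (-1, 0.5) and r² = 265/4 = 66.25.
Check (3, 7): distance² to centre = 58.25 ≤ 66.25, so it lies inside.
All remaining points lie in this disk, and no smaller disk contains both endpoints, so this is the minimum enclosing circle.
The points at distance exactly r from the centre are (-7, -5), (5, 6) — 2 points.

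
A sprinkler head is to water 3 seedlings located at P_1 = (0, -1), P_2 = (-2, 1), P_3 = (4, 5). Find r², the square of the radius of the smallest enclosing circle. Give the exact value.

13.52

Side lengths²: P_1P_2² = 8, P_1P_3² = 52, P_2P_3² = 52.
Since P_2P_3² = 52 < 52 + 8 = 60, the triangle is acute, so the smallest enclosing circle is the circumcircle.
Circumcentre = (1.4, 2.4), r² = 13.52.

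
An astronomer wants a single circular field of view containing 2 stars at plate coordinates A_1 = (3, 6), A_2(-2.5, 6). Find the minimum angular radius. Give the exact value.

The smallest circle enclosing two points has them as diameter endpoints.
Centre = midpoint = (0.25, 6); r² = |A_1A_2|²/4 = 30.25/4 = 7.5625.
r = √(7.5625) = 2.75.

2.75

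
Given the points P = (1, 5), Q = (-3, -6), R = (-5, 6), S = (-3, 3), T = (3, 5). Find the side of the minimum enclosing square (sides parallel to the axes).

The bounding box has width 8 and height 12.
An axis-aligned square enclosing the set must have side ≥ max(width, height).
So the minimum side is max(8, 12) = 12.

12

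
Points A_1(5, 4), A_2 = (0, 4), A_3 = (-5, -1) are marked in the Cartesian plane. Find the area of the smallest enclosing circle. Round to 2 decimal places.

98.17

Side lengths²: A_1A_2² = 25, A_1A_3² = 125, A_2A_3² = 50.
Since A_1A_3² = 125 ≥ 50 + 25 = 75, the angle opposite A_1A_3 is not acute, so the smallest enclosing circle has A_1A_3 as diameter.
Centre = midpoint of A_1A_3 = (0, 1.5), r² = 125/4 = 31.25.
Area = π·r² = π·31.25 ≈ 98.17.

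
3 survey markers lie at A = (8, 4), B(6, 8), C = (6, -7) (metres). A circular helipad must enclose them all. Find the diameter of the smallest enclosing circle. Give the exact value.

15

Side lengths²: AB² = 20, AC² = 125, BC² = 225.
Since BC² = 225 ≥ 125 + 20 = 145, the angle opposite BC is not acute, so the smallest enclosing circle has BC as diameter.
Centre = midpoint of BC = (6, 0.5), r² = 225/4 = 56.25.
Diameter = 2r = 2√(56.25) = 15.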